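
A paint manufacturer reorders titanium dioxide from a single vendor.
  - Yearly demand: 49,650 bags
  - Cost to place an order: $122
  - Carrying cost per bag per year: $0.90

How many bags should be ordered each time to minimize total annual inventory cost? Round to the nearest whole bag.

Optimal lot size Q* = (2 × 49,650 × $122 / $0.9)^½ ≈ 3,668.88

3,669 bags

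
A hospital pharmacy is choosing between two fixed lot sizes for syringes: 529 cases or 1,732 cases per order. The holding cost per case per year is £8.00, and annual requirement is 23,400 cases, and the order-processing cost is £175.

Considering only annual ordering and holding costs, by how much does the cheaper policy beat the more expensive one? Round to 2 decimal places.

£564.70

For each Q, cost = (D/Q)·S + (Q/2)·H.
TC(529) = (23,400/529)×175 + (529/2)×8 = £9,857.02
TC(1,732) = (23,400/1,732)×175 + (1,732/2)×8 = £9,292.32
Cheaper: Q = 1,732.  Difference = £564.70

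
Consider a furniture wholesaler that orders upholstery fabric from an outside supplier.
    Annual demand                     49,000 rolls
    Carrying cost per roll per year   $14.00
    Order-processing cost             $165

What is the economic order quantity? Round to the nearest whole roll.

2DS/H = 2·49,000·165/14 = 1,155,000.00
EOQ = √1,155,000.00 ≈ 1,074.71

1,075 rolls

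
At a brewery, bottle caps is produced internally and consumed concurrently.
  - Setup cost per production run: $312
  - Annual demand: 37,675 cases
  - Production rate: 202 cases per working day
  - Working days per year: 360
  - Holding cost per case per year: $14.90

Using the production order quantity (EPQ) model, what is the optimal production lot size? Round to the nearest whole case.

1,809 cases

d = 37,675/360 = 104.6528 cases/day;  effective holding cost H(1 − d/p) = 14.9·(1 − 104.6528/202) = 7.18056
Q* = √(2DS / H_eff) = √(2·37,675·312 / 7.18056) ≈ 1,809.42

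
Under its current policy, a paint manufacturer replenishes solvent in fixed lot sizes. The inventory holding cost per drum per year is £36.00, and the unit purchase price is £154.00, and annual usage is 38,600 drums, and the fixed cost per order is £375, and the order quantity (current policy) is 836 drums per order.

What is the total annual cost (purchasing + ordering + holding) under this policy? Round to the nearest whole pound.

£5,976,763

Orders/yr = 38,600/836 = 46.172; ordering cost = 46.172 × £375 = £17,314.59
Average inventory = 836/2 = 418; holding cost = 418 × £36 = £15,048.00
Purchase cost = D·C = 38,600 × 154 = £5,944,400.00
Total = £17,314.59 + £15,048.00 + £5,944,400.00 = £5,976,762.59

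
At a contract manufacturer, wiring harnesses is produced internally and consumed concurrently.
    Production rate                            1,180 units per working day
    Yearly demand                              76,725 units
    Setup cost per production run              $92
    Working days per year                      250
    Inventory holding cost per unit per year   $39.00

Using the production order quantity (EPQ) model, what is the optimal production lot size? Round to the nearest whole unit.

d = 76,725/250 = 306.9000 units/day;  effective holding cost H(1 − d/p) = 39·(1 − 306.9000/1180) = 28.85669
Q* = √(2DS / H_eff) = √(2·76,725·92 / 28.85669) ≈ 699.45

699 units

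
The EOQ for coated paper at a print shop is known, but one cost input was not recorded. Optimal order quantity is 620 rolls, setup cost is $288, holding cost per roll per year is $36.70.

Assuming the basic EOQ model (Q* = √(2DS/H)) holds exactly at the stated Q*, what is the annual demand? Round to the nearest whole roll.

From Q* = √(2DS/H) ⇒ Q*² = 2DS/H.
D = Q²H / (2S) = 620² × 36.7 / (2 × 288) = 24,492.15

24,492 rolls per year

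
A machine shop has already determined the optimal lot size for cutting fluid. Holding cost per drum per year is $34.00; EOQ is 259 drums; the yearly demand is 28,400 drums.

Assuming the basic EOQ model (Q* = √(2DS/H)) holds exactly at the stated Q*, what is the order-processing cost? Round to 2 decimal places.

$40.15

EOQ relation: Q² = 2DS/H, so rearrange for the unknown.
S = Q²H / (2D) = 259² × 34 / (2 × 28,400) = 40.1541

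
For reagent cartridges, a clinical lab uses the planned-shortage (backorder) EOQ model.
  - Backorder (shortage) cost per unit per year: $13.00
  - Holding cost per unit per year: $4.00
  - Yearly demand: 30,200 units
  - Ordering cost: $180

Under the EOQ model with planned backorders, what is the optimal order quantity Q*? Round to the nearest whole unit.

1,885 units

Q* = √(2DS/H) · √((H + b)/b)
   = √(2 × 30,200 × 180 / 4) · √((4 + 13) / 13)
   = 1,648.636 × 1.1435 ≈ 1,885.29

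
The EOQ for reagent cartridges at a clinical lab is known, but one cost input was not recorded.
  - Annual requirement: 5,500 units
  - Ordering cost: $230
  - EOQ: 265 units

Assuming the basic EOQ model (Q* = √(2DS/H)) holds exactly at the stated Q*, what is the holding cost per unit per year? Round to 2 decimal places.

Since Q* = (2DS/H)^½, squaring gives Q*²·H = 2DS.
H = 2DS / Q² = 2 × 5,500 × 230 / 265² = 36.0271

$36.03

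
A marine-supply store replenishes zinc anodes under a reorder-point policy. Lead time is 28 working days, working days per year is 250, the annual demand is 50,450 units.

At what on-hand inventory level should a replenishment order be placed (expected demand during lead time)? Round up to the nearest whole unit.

Daily demand d = 50,450 / 250 = 201.800 units/day
Demand during lead time = 201.800 × 28 = 5,650.40
Reorder point = 5,650.40 → round up

5,651 units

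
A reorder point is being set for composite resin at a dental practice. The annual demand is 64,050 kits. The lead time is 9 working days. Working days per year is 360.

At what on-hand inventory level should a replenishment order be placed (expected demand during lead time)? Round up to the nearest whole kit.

1,602 kits

Daily demand d = 64,050 / 360 = 177.917 kits/day
Demand during lead time = 177.917 × 9 = 1,601.25
Reorder point = 1,601.25 → round up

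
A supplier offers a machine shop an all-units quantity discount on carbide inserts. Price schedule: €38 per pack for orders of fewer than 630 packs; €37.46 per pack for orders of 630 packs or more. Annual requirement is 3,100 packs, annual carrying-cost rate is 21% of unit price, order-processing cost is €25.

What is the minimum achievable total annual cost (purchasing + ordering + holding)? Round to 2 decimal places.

H₁ = 21%×€38 = €7.9800;  H₂ = 21%×€37.46 = €7.8666
EOQ₁ = √(2×3,100×25/7.9800) = 139.37  (< 630, feasible at tier 1)
EOQ₂ = √(2×3,100×25/7.8666) = 140.37  (< 630 → use Q = 630 at tier-2 price)
TC(tier 1 (EOQ₁), Q≈139.4) = €118,912.16
TC(tier 2, Q≈630.0) = €118,726.99
Minimum at tier 2: €118,726.99

€118,726.99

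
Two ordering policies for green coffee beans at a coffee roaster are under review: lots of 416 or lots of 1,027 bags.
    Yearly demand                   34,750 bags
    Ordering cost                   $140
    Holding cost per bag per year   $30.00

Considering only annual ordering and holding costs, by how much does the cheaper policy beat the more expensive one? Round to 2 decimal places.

For each Q, cost = (D/Q)·S + (Q/2)·H.
TC(416) = (34,750/416)×140 + (416/2)×30 = $17,934.71
TC(1,027) = (34,750/1,027)×140 + (1,027/2)×30 = $20,142.10
|ΔTC| = |$17,934.71 − $20,142.10| = $2,207.39

$2,207.39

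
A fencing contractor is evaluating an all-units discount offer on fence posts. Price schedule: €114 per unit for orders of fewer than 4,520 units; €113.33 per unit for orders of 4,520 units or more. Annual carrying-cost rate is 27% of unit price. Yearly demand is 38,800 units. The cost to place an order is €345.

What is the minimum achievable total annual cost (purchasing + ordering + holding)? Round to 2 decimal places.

H₁ = 27%×€114 = €30.7800;  H₂ = 27%×€113.33 = €30.5991
EOQ₁ = √(2×38,800×345/30.7800) = 932.62  (< 4,520, feasible at tier 1)
EOQ₂ = √(2×38,800×345/30.5991) = 935.38  (< 4,520 → use Q = 4,520 at tier-2 price)
TC(tier 1 (EOQ₁), Q≈932.6) = €4,451,906.13
TC(tier 2, Q≈4,520.0) = €4,469,319.47
Minimum at tier 1 (EOQ₁): €4,451,906.13

€4,451,906.13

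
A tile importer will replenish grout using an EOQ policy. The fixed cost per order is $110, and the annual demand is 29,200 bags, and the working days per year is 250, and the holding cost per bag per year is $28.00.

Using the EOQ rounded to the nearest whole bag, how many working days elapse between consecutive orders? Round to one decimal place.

4.1 days

EOQ = √(2DS/H) = √(2 × 29,200 × 110 / 28)
    = √(229,428.57) ≈ 478.99 → Q = 479 bags
T = Q/D × 250 days = 479/29,200 × 250 = 4.101 days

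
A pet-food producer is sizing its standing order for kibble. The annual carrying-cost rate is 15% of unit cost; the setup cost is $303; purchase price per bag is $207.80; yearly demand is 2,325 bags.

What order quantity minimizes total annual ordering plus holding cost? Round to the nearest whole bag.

213 bags

H = i·C = 0.15 × $207.8 = $31.1700 per bag-year
EOQ = √(2DS/H) = √(2 × 2,325 × 303 / 31.17)
    = √(45,202.12) ≈ 212.61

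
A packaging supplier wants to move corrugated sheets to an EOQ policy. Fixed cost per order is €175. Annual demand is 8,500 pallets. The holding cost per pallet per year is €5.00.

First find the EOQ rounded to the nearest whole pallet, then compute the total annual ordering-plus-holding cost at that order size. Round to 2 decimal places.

€3,856.81

Q* = √(2·D·S / H) = √(2·8,500·175 / 5) = √595,000.0 ≈ 771.36 → Q = 771 pallets
Annual ordering cost = (D/Q)·S = (8,500/771) × 175 = €1,929.31
Annual holding cost  = (Q/2)·H = (771/2) × 5 = €1,927.50
Total = €1,929.31 + €1,927.50 = €3,856.81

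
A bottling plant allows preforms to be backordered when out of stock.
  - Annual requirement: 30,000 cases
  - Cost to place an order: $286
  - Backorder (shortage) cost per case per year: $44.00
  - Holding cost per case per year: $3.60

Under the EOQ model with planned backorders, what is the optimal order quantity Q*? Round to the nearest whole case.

2,271 cases

Q* = √(2DS/H) · √((H + b)/b)
   = √(2 × 30,000 × 286 / 3.6) · √((3.6 + 44) / 44)
   = 2,183.270 × 1.0401 ≈ 2,270.83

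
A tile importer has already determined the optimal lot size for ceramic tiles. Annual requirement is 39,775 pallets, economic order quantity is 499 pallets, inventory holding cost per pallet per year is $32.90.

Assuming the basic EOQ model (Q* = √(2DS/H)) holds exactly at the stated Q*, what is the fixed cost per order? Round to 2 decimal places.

$102.98

EOQ relation: Q² = 2DS/H, so rearrange for the unknown.
S = Q²H / (2D) = 499² × 32.9 / (2 × 39,775) = 102.9809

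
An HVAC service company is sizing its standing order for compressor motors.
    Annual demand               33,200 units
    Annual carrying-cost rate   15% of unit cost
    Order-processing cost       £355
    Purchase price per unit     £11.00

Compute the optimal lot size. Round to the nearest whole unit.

Carrying cost H = £11 × 15% = £1.6500/unit/yr
Optimal lot size Q* = (2 × 33,200 × £355 / £1.65)^½ ≈ 3,779.69

3,780 units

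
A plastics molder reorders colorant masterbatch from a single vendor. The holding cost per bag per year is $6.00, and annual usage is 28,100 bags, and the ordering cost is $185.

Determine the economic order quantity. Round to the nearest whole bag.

2DS/H = 2·28,100·185/6 = 1,732,833.33
EOQ = √1,732,833.33 ≈ 1,316.37

1,316 bags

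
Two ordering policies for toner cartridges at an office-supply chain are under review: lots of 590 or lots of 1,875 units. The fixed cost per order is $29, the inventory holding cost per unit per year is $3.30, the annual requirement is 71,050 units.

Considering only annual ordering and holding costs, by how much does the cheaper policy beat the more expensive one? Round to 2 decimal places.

$273.13

For each Q, cost = (D/Q)·S + (Q/2)·H.
TC(590) = (71,050/590)×29 + (590/2)×3.3 = $4,465.79
TC(1,875) = (71,050/1,875)×29 + (1,875/2)×3.3 = $4,192.66
Lots of 1,875 are cheaper by $273.13.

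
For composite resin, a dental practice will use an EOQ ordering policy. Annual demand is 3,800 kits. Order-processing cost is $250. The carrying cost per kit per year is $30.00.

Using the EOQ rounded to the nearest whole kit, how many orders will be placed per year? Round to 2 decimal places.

2DS/H = 2·3,800·250/30 = 63,333.33
EOQ = √63,333.33 ≈ 251.66 → Q = 252
Orders per year = D/Q = 3,800 / 252 = 15.079

15.08 orders per year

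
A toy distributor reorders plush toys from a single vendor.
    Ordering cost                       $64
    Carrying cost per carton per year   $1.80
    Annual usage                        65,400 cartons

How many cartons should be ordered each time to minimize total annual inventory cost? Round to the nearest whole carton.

2,157 cartons

2DS/H = 2·65,400·64/1.8 = 4,650,666.67
EOQ = √4,650,666.67 ≈ 2,156.54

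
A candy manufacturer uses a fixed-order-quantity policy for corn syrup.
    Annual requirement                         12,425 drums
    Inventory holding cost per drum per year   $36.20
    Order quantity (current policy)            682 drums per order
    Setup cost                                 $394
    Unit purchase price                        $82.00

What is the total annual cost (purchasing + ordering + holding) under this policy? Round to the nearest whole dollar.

$1,038,372

Annual ordering cost = (D/Q)·S = (12,425/682) × 394 = $7,178.08
Annual holding cost  = (Q/2)·H = (682/2) × 36.2 = $12,344.20
Purchase cost = D·C = 12,425 × 82 = $1,018,850.00
Total = $7,178.08 + $12,344.20 + $1,018,850.00 = $1,038,372.28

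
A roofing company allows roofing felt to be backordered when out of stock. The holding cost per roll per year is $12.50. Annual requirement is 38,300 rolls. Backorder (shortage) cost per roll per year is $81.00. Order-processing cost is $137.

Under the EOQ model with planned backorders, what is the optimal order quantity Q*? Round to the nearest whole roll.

Q* = √(2DS/H) · √((H + b)/b)
   = √(2 × 38,300 × 137 / 12.5) · √((12.5 + 81) / 81)
   = 916.262 × 1.0744 ≈ 984.43

984 rolls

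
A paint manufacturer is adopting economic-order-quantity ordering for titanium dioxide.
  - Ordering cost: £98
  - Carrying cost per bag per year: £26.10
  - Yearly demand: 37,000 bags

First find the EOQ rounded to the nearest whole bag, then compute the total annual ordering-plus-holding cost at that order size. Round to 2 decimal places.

Optimal lot size Q* = (2 × 37,000 × £98 / £26.1)^½ ≈ 527.12 → Q = 527 bags
Annual ordering cost = (D/Q)·S = (37,000/527) × 98 = £6,880.46
Annual holding cost  = (Q/2)·H = (527/2) × 26.1 = £6,877.35
Total = £6,880.46 + £6,877.35 = £13,757.81

£13,757.81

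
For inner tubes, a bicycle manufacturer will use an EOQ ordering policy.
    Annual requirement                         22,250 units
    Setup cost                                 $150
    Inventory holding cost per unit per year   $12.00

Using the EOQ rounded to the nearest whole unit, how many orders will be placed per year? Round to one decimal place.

Optimal lot size Q* = (2 × 22,250 × $150 / $12)^½ ≈ 745.82 → Q = 746
Orders per year = D/Q = 22,250 / 746 = 29.826

29.8 orders per year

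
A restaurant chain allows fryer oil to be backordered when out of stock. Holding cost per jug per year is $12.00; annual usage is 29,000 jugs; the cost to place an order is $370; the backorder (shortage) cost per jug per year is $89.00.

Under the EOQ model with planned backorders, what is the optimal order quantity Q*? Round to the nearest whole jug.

Basic EOQ = √(2·29,000·370/12) = 1,337.286
Backorder adjustment √((H+b)/b) = √((12+89)/89) = 1.0653
Q* = 1,337.286 × 1.0653 ≈ 1,424.59

1,425 jugs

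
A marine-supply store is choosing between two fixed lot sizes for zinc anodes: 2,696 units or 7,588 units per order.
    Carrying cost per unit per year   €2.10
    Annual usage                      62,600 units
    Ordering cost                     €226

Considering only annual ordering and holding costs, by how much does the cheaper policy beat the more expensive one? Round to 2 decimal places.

TC(Q) = (D/Q)S + (Q/2)H
TC(2,696) = (62,600/2,696)×226 + (2,696/2)×2.1 = €8,078.43
TC(7,588) = (62,600/7,588)×226 + (7,588/2)×2.1 = €9,831.87
Lots of 2,696 are cheaper by €1,753.44.

€1,753.44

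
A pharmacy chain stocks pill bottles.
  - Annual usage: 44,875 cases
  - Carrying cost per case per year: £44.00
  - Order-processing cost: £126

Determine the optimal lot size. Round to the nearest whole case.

507 cases

2DS/H = 2·44,875·126/44 = 257,011.36
EOQ = √257,011.36 ≈ 506.96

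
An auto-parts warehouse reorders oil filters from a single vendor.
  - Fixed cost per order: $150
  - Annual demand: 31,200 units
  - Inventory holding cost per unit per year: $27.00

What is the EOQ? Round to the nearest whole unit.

589 units

Optimal lot size Q* = (2 × 31,200 × $150 / $27)^½ ≈ 588.78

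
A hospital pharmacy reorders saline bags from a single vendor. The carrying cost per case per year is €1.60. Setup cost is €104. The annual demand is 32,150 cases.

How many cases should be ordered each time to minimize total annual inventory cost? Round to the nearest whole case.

Optimal lot size Q* = (2 × 32,150 × €104 / €1.6)^½ ≈ 2,044.38

2,044 cases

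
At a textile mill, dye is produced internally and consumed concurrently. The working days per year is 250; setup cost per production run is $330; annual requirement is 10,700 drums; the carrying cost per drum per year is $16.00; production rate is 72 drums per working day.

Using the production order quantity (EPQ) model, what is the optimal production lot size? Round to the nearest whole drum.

1,043 drums

Daily demand d = 10,700/250 = 42.800; p = 72; 1 − d/p = 0.40556
EPQ = √(2DS / (H(1 − d/p)))
    = √(2 × 10,700 × 330 / (16 × 0.40556)) ≈ 1,043.23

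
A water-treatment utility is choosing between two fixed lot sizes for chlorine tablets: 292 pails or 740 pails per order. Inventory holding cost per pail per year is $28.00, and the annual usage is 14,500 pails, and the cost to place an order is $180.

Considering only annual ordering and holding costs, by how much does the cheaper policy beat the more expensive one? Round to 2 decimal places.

For each Q, cost = (D/Q)·S + (Q/2)·H.
TC(292) = (14,500/292)×180 + (292/2)×28 = $13,026.36
TC(740) = (14,500/740)×180 + (740/2)×28 = $13,887.03
Lots of 292 are cheaper by $860.67.

$860.67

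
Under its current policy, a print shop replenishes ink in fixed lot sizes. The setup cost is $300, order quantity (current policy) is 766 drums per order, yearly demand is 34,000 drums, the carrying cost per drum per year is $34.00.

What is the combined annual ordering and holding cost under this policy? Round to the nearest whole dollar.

Ordering: D/Q × S = 34,000/766 × $300 = $13,315.93
Holding:  Q/2 × H = 766/2 × $34 = $13,022.00
Total = $13,315.93 + $13,022.00 = $26,337.93

$26,338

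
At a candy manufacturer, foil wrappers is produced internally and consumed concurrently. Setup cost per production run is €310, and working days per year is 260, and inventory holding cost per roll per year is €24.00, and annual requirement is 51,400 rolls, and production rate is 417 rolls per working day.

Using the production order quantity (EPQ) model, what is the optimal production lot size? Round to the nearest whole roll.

Daily demand d = 51,400/260 = 197.692; p = 417; 1 − d/p = 0.52592
EPQ = √(2DS / (H(1 − d/p)))
    = √(2 × 51,400 × 310 / (24 × 0.52592)) ≈ 1,588.96

1,589 rolls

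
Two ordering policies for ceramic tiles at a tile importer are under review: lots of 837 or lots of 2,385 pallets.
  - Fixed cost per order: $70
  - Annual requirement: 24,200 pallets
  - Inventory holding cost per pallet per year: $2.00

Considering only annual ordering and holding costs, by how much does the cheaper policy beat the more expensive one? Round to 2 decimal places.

TC(Q) = (D/Q)S + (Q/2)H
TC(837) = (24,200/837)×70 + (837/2)×2 = $2,860.89
TC(2,385) = (24,200/2,385)×70 + (2,385/2)×2 = $3,095.27
|ΔTC| = |$2,860.89 − $3,095.27| = $234.38

$234.38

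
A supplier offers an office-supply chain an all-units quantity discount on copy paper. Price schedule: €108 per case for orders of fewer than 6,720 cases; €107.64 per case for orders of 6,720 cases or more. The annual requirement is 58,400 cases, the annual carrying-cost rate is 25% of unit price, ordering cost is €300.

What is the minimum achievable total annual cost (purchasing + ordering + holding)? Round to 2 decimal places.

H₁ = 25%×€108 = €27.0000;  H₂ = 25%×€107.64 = €26.9100
EOQ₁ = √(2×58,400×300/27.0000) = 1,139.20  (< 6,720, feasible at tier 1)
EOQ₂ = √(2×58,400×300/26.9100) = 1,141.10  (< 6,720 → use Q = 6,720 at tier-2 price)
TC(tier 1 (EOQ₁), Q≈1,139.2) = €6,337,958.41
TC(tier 2, Q≈6,720.0) = €6,379,200.74
Minimum at tier 1 (EOQ₁): €6,337,958.41

€6,337,958.41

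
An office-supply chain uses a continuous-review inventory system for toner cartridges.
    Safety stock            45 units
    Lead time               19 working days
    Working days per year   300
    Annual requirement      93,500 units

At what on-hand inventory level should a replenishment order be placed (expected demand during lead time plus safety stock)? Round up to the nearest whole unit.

Daily demand d = 93,500 / 300 = 311.667 units/day
Demand during lead time = 311.667 × 19 = 5,921.67
Reorder point = 5,921.67 + 45 = 5,966.67 → round up

5,967 units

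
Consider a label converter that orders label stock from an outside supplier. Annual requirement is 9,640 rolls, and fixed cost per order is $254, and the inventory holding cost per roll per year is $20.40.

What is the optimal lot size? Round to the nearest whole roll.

Q* = √(2·D·S / H) = √(2·9,640·254 / 20.4) = √240,054.9 ≈ 489.95

490 rolls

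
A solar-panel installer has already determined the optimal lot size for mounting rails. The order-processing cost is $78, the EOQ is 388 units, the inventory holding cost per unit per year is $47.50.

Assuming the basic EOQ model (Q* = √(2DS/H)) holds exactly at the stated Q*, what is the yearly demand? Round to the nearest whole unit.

45,839 units per year

Since Q* = (2DS/H)^½, squaring gives Q*²·H = 2DS.
D = Q²H / (2S) = 388² × 47.5 / (2 × 78) = 45,838.72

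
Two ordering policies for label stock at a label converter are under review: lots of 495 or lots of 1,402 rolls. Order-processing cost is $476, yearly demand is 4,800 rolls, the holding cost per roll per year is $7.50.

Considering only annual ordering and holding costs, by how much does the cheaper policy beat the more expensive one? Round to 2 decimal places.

TC(Q) = (D/Q)S + (Q/2)H
TC(495) = (4,800/495)×476 + (495/2)×7.5 = $6,472.01
TC(1,402) = (4,800/1,402)×476 + (1,402/2)×7.5 = $6,887.17
Cheaper: Q = 495.  Difference = $415.16

$415.16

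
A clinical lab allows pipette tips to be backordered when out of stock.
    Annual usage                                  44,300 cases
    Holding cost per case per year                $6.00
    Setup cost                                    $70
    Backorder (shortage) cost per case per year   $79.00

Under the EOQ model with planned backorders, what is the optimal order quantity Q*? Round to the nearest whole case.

1,055 cases

Q* = √(2DS/H) · √((H + b)/b)
   = √(2 × 44,300 × 70 / 6) · √((6 + 79) / 79)
   = 1,016.694 × 1.0373 ≈ 1,054.60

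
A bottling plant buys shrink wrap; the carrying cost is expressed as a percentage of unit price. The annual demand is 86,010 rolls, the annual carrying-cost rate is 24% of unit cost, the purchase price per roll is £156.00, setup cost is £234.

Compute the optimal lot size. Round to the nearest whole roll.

Holding cost per roll per year: H = 24% × £156 = £37.4400
EOQ = √(2DS/H) = √(2 × 86,010 × 234 / 37.44)
    = √(1,075,125.00) ≈ 1,036.88

1,037 rolls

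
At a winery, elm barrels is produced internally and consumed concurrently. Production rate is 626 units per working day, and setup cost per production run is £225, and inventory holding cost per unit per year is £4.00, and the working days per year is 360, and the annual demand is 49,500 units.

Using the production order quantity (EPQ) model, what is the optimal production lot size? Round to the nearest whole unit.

d = 49,500/360 = 137.5000 units/day;  effective holding cost H(1 − d/p) = 4·(1 − 137.5000/626) = 3.12141
Q* = √(2DS / H_eff) = √(2·49,500·225 / 3.12141) ≈ 2,671.37

2,671 units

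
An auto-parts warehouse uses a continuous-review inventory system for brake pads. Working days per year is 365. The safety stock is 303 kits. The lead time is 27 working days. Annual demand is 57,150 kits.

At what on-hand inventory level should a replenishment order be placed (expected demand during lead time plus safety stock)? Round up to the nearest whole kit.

4,531 kits

Daily demand d = 57,150 / 365 = 156.575 kits/day
Demand during lead time = 156.575 × 27 = 4,227.53
Reorder point = 4,227.53 + 303 = 4,530.53 → round up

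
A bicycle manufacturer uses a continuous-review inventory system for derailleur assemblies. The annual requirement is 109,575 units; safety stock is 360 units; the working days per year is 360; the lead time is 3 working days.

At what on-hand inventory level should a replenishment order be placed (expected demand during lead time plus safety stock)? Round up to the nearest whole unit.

Daily demand d = 109,575 / 360 = 304.375 units/day
Demand during lead time = 304.375 × 3 = 913.12
Reorder point = 913.12 + 360 = 1,273.12 → round up

1,274 units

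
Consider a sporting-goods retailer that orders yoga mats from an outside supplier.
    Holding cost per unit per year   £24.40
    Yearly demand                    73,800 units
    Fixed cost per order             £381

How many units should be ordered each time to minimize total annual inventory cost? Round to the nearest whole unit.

EOQ = √(2DS/H) = √(2 × 73,800 × 381 / 24.4)
    = √(2,304,737.70) ≈ 1,518.14

1,518 units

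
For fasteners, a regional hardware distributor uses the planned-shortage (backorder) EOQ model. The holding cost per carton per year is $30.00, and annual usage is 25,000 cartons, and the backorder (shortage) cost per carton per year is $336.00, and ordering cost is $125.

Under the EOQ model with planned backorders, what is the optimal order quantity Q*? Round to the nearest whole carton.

476 cartons

Basic EOQ = √(2·25,000·125/30) = 456.435
Backorder adjustment √((H+b)/b) = √((30+336)/336) = 1.0437
Q* = 456.435 × 1.0437 ≈ 476.38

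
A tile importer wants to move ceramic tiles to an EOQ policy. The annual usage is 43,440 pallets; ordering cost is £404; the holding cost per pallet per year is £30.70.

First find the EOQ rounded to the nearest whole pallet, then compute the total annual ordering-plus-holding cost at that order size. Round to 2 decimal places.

2DS/H = 2·43,440·404/30.7 = 1,143,306.84
EOQ = √1,143,306.84 ≈ 1,069.26 → Q = 1,069 pallets
Ordering: D/Q × S = 43,440/1,069 × £404 = £16,416.99
Holding:  Q/2 × H = 1,069/2 × £30.7 = £16,409.15
Total = £16,416.99 + £16,409.15 = £32,826.14

£32,826.14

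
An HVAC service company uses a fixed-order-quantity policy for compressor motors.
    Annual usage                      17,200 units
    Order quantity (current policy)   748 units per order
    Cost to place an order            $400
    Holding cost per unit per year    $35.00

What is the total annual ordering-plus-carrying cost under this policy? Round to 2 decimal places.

Annual ordering cost = (D/Q)·S = (17,200/748) × 400 = $9,197.86
Annual holding cost  = (Q/2)·H = (748/2) × 35 = $13,090.00
Total = $9,197.86 + $13,090.00 = $22,287.86

$22,287.86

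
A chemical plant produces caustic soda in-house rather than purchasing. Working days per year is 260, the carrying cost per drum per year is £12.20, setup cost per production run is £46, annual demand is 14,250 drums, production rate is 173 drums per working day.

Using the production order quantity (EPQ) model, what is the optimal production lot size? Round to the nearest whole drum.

Daily demand d = 14,250/260 = 54.808; p = 173; 1 − d/p = 0.68319
EPQ = √(2DS / (H(1 − d/p)))
    = √(2 × 14,250 × 46 / (12.2 × 0.68319)) ≈ 396.60

397 drums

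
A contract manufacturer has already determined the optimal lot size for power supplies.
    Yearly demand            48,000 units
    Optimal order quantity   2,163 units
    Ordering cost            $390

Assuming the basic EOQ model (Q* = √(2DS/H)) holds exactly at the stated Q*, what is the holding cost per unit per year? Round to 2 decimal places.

Since Q* = (2DS/H)^½, squaring gives Q*²·H = 2DS.
H = 2DS / Q² = 2 × 48,000 × 390 / 2,163² = 8.0024

$8.00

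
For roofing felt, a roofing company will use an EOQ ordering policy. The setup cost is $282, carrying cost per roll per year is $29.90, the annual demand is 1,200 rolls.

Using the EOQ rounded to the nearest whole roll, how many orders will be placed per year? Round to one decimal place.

8.0 orders per year

Q* = √(2·D·S / H) = √(2·1,200·282 / 29.9) = √22,635.5 ≈ 150.45 → Q = 150
N = D/Q = 1,200/150 ≈ 8.000 orders/yr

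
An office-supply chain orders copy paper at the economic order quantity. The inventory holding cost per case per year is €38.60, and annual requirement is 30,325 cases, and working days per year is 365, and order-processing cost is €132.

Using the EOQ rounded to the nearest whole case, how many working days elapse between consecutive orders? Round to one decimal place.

EOQ = √(2DS/H) = √(2 × 30,325 × 132 / 38.6)
    = √(207,404.15) ≈ 455.42 → Q = 455 cases
T = Q/D × 365 days = 455/30,325 × 365 = 5.477 days

5.5 days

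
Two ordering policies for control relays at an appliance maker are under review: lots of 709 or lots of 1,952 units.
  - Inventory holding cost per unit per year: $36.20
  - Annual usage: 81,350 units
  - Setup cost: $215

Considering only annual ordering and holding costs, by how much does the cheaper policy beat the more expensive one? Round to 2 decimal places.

TC(Q) = (D/Q)S + (Q/2)H
TC(709) = (81,350/709)×215 + (709/2)×36.2 = $37,501.80
TC(1,952) = (81,350/1,952)×215 + (1,952/2)×36.2 = $44,291.37
|ΔTC| = |$37,501.80 − $44,291.37| = $6,789.57

$6,789.57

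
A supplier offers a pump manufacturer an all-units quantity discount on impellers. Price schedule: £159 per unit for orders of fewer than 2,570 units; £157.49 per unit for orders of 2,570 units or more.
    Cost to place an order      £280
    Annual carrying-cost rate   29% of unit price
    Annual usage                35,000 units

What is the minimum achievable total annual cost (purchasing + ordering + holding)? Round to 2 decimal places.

H₁ = 29%×£159 = £46.1100;  H₂ = 29%×£157.49 = £45.6721
EOQ₁ = √(2×35,000×280/46.1100) = 651.97  (< 2,570, feasible at tier 1)
EOQ₂ = √(2×35,000×280/45.6721) = 655.09  (< 2,570 → use Q = 2,570 at tier-2 price)
TC(tier 1 (EOQ₁), Q≈652.0) = £5,595,062.53
TC(tier 2, Q≈2,570.0) = £5,574,651.88
Minimum at tier 2: £5,574,651.88

£5,574,651.88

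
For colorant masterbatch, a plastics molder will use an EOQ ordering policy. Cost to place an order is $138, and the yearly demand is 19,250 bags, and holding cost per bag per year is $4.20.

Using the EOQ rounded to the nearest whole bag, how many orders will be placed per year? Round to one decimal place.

2DS/H = 2·19,250·138/4.2 = 1,265,000.00
EOQ = √1,265,000.00 ≈ 1,124.72 → Q = 1,125
Orders per year = D/Q = 19,250 / 1,125 = 17.111

17.1 orders per year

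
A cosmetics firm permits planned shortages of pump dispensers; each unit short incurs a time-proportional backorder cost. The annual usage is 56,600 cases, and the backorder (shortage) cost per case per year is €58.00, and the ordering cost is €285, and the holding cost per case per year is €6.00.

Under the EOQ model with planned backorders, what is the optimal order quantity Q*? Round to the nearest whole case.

Q* = √(2DS/H) · √((H + b)/b)
   = √(2 × 56,600 × 285 / 6) · √((6 + 58) / 58)
   = 2,318.836 × 1.0505 ≈ 2,435.82

2,436 cases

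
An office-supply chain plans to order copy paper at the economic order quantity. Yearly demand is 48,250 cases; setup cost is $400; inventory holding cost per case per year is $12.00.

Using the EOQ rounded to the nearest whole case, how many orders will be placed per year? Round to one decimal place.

26.9 orders per year

Q* = √(2·D·S / H) = √(2·48,250·400 / 12) = √3,216,666.7 ≈ 1,793.51 → Q = 1,794
Orders per year = D/Q = 48,250 / 1,794 = 26.895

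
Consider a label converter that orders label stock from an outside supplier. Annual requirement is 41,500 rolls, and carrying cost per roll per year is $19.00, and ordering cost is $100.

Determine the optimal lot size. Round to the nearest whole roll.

661 rolls

EOQ = √(2DS/H) = √(2 × 41,500 × 100 / 19)
    = √(436,842.11) ≈ 660.94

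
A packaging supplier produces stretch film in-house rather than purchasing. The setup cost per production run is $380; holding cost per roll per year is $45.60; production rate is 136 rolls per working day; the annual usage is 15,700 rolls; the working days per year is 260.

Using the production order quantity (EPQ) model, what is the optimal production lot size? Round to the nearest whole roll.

d = 15,700/260 = 60.3846 rolls/day;  effective holding cost H(1 − d/p) = 45.6·(1 − 60.3846/136) = 25.35339
Q* = √(2DS / H_eff) = √(2·15,700·380 / 25.35339) ≈ 686.02

686 rolls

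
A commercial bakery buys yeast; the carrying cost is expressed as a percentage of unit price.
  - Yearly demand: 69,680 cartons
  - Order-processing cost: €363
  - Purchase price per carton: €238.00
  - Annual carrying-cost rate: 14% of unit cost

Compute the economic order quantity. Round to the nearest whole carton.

Holding cost per carton per year: H = 14% × €238 = €33.3200
Optimal lot size Q* = (2 × 69,680 × €363 / €33.32)^½ ≈ 1,232.17

1,232 cartons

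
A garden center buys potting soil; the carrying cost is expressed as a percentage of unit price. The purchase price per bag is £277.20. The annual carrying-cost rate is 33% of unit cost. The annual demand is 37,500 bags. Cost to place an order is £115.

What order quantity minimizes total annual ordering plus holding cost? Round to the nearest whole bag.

307 bags

Holding cost per bag per year: H = 33% × £277.2 = £91.4760
Optimal lot size Q* = (2 × 37,500 × £115 / £91.476)^½ ≈ 307.06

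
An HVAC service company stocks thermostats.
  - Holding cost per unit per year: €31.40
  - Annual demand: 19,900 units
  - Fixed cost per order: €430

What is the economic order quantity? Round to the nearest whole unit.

EOQ = √(2DS/H) = √(2 × 19,900 × 430 / 31.4)
    = √(545,031.85) ≈ 738.26

738 units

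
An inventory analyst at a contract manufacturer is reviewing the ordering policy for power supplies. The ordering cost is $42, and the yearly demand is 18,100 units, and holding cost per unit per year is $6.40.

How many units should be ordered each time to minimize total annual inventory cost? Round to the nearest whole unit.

EOQ = √(2DS/H) = √(2 × 18,100 × 42 / 6.4)
    = √(237,562.50) ≈ 487.40

487 units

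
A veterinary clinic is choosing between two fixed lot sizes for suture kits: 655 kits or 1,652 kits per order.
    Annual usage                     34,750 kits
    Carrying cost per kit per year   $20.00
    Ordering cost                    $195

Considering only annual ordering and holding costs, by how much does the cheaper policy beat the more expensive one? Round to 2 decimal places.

TC(Q) = (D/Q)S + (Q/2)H
TC(655) = (34,750/655)×195 + (655/2)×20 = $16,895.42
TC(1,652) = (34,750/1,652)×195 + (1,652/2)×20 = $20,621.85
Lots of 655 are cheaper by $3,726.43.

$3,726.43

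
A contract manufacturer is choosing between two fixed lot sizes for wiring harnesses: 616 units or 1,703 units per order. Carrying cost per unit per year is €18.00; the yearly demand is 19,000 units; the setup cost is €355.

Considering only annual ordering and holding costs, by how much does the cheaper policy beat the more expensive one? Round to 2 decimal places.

€2,793.98

For each Q, cost = (D/Q)·S + (Q/2)·H.
TC(616) = (19,000/616)×355 + (616/2)×18 = €16,493.68
TC(1,703) = (19,000/1,703)×355 + (1,703/2)×18 = €19,287.66
|ΔTC| = |€16,493.68 − €19,287.66| = €2,793.98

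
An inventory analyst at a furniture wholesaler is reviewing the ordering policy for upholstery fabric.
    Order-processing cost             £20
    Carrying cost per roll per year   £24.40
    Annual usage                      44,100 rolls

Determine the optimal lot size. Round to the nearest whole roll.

269 rolls

EOQ = √(2DS/H) = √(2 × 44,100 × 20 / 24.4)
    = √(72,295.08) ≈ 268.88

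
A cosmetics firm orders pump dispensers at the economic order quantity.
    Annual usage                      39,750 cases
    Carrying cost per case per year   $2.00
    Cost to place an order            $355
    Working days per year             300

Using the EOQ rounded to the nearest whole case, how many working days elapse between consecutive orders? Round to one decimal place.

Q* = √(2·D·S / H) = √(2·39,750·355 / 2) = √14,111,250.0 ≈ 3,756.49 → Q = 3,756 cases
T = Q/D × 300 days = 3,756/39,750 × 300 = 28.347 days

28.3 days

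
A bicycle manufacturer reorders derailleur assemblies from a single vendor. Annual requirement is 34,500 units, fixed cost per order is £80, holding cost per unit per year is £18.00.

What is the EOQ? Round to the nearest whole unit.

EOQ = √(2DS/H) = √(2 × 34,500 × 80 / 18)
    = √(306,666.67) ≈ 553.77

554 units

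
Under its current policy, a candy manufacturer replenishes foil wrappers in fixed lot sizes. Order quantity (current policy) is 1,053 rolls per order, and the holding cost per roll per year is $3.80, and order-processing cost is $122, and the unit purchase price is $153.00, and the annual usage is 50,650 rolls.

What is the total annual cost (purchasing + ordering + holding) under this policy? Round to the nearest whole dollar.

Orders/yr = 50,650/1,053 = 48.101; ordering cost = 48.101 × $122 = $5,868.28
Average inventory = 1,053/2 = 526.5; holding cost = 526.5 × $3.8 = $2,000.70
Purchase cost = D·C = 50,650 × 153 = $7,749,450.00
Total = $5,868.28 + $2,000.70 + $7,749,450.00 = $7,757,318.98

$7,757,319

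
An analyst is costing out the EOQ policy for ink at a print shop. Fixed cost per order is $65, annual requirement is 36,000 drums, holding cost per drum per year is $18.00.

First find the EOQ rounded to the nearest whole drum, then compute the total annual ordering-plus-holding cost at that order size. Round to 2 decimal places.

$9,178.24

Optimal lot size Q* = (2 × 36,000 × $65 / $18)^½ ≈ 509.90 → Q = 510 drums
Annual ordering cost = (D/Q)·S = (36,000/510) × 65 = $4,588.24
Annual holding cost  = (Q/2)·H = (510/2) × 18 = $4,590.00
Total = $4,588.24 + $4,590.00 = $9,178.24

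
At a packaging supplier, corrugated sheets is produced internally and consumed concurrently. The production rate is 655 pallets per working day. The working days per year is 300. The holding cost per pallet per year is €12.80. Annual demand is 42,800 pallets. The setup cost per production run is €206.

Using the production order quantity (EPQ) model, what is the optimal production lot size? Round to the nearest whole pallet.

1,327 pallets

d = 42,800/300 = 142.6667 pallets/day;  effective holding cost H(1 − d/p) = 12.8·(1 − 142.6667/655) = 10.01201
Q* = √(2DS / H_eff) = √(2·42,800·206 / 10.01201) ≈ 1,327.12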